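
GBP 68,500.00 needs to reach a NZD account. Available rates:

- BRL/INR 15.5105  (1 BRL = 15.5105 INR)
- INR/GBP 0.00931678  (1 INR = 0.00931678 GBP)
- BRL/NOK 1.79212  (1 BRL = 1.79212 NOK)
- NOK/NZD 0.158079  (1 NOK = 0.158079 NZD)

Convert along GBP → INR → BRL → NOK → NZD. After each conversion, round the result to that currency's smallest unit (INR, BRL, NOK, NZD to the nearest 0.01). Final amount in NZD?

GBP 68,500.00 ÷ 0.00931678 = INR 7,352,325.59
INR 7,352,325.59 ÷ 15.5105 = BRL 474,022.47
BRL 474,022.47 × 1.79212 = NOK 849,505.15
NOK 849,505.15 × 0.158079 = NZD 134,288.92

NZD 134,288.92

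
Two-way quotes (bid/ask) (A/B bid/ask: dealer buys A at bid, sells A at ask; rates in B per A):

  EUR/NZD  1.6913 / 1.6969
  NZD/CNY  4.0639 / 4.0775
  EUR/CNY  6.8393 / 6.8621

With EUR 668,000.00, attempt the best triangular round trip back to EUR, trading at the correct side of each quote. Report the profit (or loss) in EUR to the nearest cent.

Net profit: EUR 1,087.75

Best loop EUR → NZD → CNY → EUR:
EUR 668,000.00 × 1.6913 (sell EUR at bid) = NZD 1,129,788.40
NZD 1,129,788.40 × 4.0639 (sell NZD at bid) = CNY 4,591,347.08
CNY 4,591,347.08 ÷ 6.8621 (buy EUR at ask) = EUR 669,087.75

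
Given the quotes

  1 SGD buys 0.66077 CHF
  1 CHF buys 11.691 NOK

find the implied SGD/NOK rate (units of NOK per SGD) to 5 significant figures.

1 SGD × 0.66077 = 0.66077 CHF
0.66077 CHF × 11.691 = 7.72506 NOK

SGD/NOK = 7.7251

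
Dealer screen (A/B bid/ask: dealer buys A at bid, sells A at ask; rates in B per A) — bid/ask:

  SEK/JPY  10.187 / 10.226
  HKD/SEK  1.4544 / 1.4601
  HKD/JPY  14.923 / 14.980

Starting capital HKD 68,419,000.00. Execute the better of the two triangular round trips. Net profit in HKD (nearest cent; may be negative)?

Net result: HKD -36,579.07 (no profitable arbitrage after spreads)

Best loop HKD → JPY → SEK → HKD:
HKD 68,419,000.00 × 14.923 (sell HKD at bid) = JPY 1,021,016,737
JPY 1,021,016,737 ÷ 10.226 (buy SEK at ask) = SEK 99,845,172.79
SEK 99,845,172.79 ÷ 1.4601 (buy HKD at ask) = HKD 68,382,420.93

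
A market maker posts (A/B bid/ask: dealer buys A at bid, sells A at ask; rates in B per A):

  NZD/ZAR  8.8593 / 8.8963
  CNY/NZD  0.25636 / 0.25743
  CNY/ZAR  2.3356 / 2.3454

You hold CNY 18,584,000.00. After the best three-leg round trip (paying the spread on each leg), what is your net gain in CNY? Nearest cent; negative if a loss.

Best loop CNY → ZAR → NZD → CNY:
CNY 18,584,000.00 × 2.3356 (sell CNY at bid) = ZAR 43,404,790.40
ZAR 43,404,790.40 ÷ 8.8963 (buy NZD at ask) = NZD 4,878,971.08
NZD 4,878,971.08 ÷ 0.25743 (buy CNY at ask) = CNY 18,952,612.66

Net profit: CNY 368,612.66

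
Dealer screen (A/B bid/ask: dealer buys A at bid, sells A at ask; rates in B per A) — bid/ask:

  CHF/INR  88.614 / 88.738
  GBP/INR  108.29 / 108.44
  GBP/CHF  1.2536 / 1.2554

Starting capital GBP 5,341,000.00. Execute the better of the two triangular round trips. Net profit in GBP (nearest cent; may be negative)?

Net profit: GBP 130,348.69

Best loop GBP → CHF → INR → GBP:
GBP 5,341,000.00 × 1.2536 (sell GBP at bid) = CHF 6,695,477.60
CHF 6,695,477.60 × 88.614 (sell CHF at bid) = INR 593,313,052.05
INR 593,313,052.05 ÷ 108.44 (buy GBP at ask) = GBP 5,471,348.69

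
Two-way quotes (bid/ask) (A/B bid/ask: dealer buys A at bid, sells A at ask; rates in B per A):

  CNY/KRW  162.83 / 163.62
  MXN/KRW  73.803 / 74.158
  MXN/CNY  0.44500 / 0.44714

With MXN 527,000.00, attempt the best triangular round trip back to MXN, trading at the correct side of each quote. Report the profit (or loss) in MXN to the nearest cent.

Net profit: MXN 4,624.17

Best loop MXN → KRW → CNY → MXN:
MXN 527,000.00 × 73.803 (sell MXN at bid) = KRW 38,894,181
KRW 38,894,181 ÷ 163.62 (buy CNY at ask) = CNY 237,710.43
CNY 237,710.43 ÷ 0.44714 (buy MXN at ask) = MXN 531,624.17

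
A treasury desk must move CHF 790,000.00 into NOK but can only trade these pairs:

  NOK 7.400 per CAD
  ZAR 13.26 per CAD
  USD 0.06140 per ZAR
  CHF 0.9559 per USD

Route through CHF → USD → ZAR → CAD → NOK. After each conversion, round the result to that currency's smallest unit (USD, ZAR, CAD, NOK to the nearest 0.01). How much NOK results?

CHF 790,000.00 ÷ 0.9559 = USD 826,446.28
USD 826,446.28 ÷ 0.06140 = ZAR 13,460,037.13
ZAR 13,460,037.13 ÷ 13.26 = CAD 1,015,085.76
CAD 1,015,085.76 × 7.400 = NOK 7,511,634.62

NOK 7,511,634.62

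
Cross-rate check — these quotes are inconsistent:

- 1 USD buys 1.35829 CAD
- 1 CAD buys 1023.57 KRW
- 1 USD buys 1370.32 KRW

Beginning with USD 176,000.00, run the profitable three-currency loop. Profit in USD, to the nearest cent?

Profit: USD 2,566.80

Profitable loop is USD → CAD → KRW → USD:
USD 176,000.00 × 1.35829 = CAD 239,059.04
CAD 239,059.04 × 1023.57 = KRW 244,693,662
KRW 244,693,662 ÷ 1370.32 = USD 178,566.80
Profit = USD 178,566.80 − USD 176,000.00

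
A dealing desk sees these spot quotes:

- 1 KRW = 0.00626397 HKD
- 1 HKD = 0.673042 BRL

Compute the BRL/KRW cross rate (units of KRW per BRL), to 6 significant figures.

1 BRL ÷ 0.673042 = 1.48579 HKD
1.48579 HKD ÷ 0.00626397 = 237.196 KRW

BRL/KRW = 237.196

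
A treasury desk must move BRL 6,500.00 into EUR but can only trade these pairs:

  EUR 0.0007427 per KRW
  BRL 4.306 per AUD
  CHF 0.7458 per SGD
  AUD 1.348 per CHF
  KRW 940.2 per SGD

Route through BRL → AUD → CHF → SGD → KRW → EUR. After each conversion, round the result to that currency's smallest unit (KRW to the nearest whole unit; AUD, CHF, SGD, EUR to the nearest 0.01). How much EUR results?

EUR 1,048.48

BRL 6,500.00 ÷ 4.306 = AUD 1,509.52
AUD 1,509.52 ÷ 1.348 = CHF 1,119.82
CHF 1,119.82 ÷ 0.7458 = SGD 1,501.50
SGD 1,501.50 × 940.2 = KRW 1,411,710
KRW 1,411,710 × 0.0007427 = EUR 1,048.48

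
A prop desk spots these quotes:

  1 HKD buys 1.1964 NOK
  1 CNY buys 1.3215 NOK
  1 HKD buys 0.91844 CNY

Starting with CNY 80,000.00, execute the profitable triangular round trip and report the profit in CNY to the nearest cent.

Profitable loop is CNY → NOK → HKD → CNY:
CNY 80,000.00 × 1.3215 = NOK 105,720.00
NOK 105,720.00 ÷ 1.1964 = HKD 88,365.10
HKD 88,365.10 × 0.91844 = CNY 81,158.04
Profit = CNY 81,158.04 − CNY 80,000.00

Profit: CNY 1,158.04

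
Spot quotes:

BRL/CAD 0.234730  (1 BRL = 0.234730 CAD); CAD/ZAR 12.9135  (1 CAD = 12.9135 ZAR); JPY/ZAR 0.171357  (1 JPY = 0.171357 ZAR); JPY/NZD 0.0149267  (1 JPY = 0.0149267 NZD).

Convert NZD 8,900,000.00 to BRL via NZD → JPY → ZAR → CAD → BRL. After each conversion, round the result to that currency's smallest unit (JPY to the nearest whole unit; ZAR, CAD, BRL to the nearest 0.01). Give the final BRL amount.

BRL 33,706,641.89

NZD 8,900,000.00 ÷ 0.0149267 = JPY 596,246,994
JPY 596,246,994 × 0.171357 = ZAR 102,171,096.15
ZAR 102,171,096.15 ÷ 12.9135 = CAD 7,911,960.05
CAD 7,911,960.05 ÷ 0.234730 = BRL 33,706,641.89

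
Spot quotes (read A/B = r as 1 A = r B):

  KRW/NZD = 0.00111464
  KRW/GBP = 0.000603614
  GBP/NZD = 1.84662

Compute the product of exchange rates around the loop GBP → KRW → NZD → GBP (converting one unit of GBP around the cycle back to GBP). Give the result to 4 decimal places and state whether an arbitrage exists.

Around GBP → KRW → NZD → GBP: 1 ÷ 0.000603614 × 0.00111464 ÷ 1.84662 = 0.999995
Product ≈ 1 (deviation 0.001%, within rounding noise).

1.0000 (no arbitrage)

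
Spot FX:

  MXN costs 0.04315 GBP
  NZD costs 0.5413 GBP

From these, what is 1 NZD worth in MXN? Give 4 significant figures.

NZD/MXN = 12.54

1 NZD × 0.5413 = 0.5413 GBP
0.5413 GBP ÷ 0.04315 = 12.5446 MXN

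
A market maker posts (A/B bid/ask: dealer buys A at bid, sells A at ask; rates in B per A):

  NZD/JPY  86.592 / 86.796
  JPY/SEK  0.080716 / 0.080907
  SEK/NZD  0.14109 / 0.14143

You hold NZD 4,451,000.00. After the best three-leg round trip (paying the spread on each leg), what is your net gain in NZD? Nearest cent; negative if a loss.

Net profit: NZD 30,570.61

Best loop NZD → SEK → JPY → NZD:
NZD 4,451,000.00 ÷ 0.14143 (buy SEK at ask) = SEK 31,471,399.28
SEK 31,471,399.28 ÷ 0.080907 (buy JPY at ask) = JPY 388,982,403
JPY 388,982,403 ÷ 86.796 (buy NZD at ask) = NZD 4,481,570.61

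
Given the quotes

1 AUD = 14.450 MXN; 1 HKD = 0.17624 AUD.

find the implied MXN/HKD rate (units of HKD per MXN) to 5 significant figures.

1 MXN ÷ 14.450 = 0.0692042 AUD
0.0692042 AUD ÷ 0.17624 = 0.39267 HKD

MXN/HKD = 0.39267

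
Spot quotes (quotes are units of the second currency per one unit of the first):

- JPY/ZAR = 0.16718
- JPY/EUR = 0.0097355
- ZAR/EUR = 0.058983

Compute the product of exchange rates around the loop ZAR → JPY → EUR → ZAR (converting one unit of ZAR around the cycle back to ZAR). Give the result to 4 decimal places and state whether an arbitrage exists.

Around ZAR → JPY → EUR → ZAR: 1 ÷ 0.16718 × 0.0097355 ÷ 0.058983 = 0.987295
Product < 1; profitable direction is ZAR → EUR → JPY → ZAR.

0.9873 (arbitrage exists)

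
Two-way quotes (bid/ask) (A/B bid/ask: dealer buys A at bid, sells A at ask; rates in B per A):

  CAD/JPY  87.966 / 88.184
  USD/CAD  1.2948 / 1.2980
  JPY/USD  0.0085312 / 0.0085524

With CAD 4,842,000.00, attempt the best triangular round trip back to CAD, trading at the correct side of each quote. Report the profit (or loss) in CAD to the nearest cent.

Net profit: CAD 104,207.06

Best loop CAD → USD → JPY → CAD:
CAD 4,842,000.00 ÷ 1.2980 (buy USD at ask) = USD 3,730,354.39
USD 3,730,354.39 ÷ 0.0085524 (buy JPY at ask) = JPY 436,176,324
JPY 436,176,324 ÷ 88.184 (buy CAD at ask) = CAD 4,946,207.06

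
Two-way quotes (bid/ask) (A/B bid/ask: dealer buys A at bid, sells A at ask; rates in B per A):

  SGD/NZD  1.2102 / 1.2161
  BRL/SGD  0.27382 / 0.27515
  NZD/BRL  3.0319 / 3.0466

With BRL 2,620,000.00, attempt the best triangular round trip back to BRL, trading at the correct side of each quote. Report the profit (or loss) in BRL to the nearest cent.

Best loop BRL → SGD → NZD → BRL:
BRL 2,620,000.00 × 0.27382 (sell BRL at bid) = SGD 717,408.40
SGD 717,408.40 × 1.2102 (sell SGD at bid) = NZD 868,207.65
NZD 868,207.65 × 3.0319 (sell NZD at bid) = BRL 2,632,318.76

Net profit: BRL 12,318.76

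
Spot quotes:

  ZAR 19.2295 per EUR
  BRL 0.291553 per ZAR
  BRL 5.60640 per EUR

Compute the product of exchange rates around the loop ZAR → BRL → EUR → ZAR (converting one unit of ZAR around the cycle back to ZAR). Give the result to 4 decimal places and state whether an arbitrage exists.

Around ZAR → BRL → EUR → ZAR: 1 × 0.291553 ÷ 5.60640 × 19.2295 = 1.000003
Product ≈ 1 (deviation 0.000%, within rounding noise).

1.0000 (no arbitrage)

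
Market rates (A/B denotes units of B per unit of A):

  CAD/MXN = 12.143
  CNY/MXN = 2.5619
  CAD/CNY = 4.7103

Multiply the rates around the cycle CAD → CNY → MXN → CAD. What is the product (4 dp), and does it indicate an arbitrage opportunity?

Around CAD → CNY → MXN → CAD: 1 × 4.7103 × 2.5619 ÷ 12.143 = 0.993767
Product < 1; profitable direction is CAD → MXN → CNY → CAD.

0.9938 (arbitrage exists)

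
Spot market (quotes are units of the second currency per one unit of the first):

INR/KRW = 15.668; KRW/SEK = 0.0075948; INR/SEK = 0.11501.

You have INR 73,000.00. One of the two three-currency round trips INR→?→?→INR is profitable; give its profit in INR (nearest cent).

Profitable loop is INR → KRW → SEK → INR:
INR 73,000.00 × 15.668 = KRW 1,143,764
KRW 1,143,764 × 0.0075948 = SEK 8,686.66
SEK 8,686.66 ÷ 0.11501 = INR 75,529.60
Profit = INR 75,529.60 − INR 73,000.00

Profit: INR 2,529.60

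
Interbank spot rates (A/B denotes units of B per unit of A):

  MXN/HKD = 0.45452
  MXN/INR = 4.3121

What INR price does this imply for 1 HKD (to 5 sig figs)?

1 HKD ÷ 0.45452 = 2.20012 MXN
2.20012 MXN × 4.3121 = 9.48715 INR

HKD/INR = 9.4872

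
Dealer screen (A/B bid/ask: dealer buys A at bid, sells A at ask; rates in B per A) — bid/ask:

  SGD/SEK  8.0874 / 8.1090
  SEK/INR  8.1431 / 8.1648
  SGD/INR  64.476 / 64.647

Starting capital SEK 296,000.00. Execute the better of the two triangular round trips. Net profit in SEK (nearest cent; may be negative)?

Best loop SEK → INR → SGD → SEK:
SEK 296,000.00 × 8.1431 (sell SEK at bid) = INR 2,410,357.60
INR 2,410,357.60 ÷ 64.647 (buy SGD at ask) = SGD 37,284.91
SGD 37,284.91 × 8.0874 (sell SGD at bid) = SEK 301,537.98

Net profit: SEK 5,537.98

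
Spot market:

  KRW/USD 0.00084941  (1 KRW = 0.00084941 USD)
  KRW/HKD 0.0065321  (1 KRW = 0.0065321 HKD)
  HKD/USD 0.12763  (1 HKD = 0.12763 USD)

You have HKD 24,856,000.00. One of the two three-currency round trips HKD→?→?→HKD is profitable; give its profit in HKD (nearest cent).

Profitable loop is HKD → KRW → USD → HKD:
HKD 24,856,000.00 ÷ 0.0065321 = KRW 3,805,208,126
KRW 3,805,208,126 × 0.00084941 = USD 3,232,181.83
USD 3,232,181.83 ÷ 0.12763 = HKD 25,324,624.57
Profit = HKD 25,324,624.57 − HKD 24,856,000.00

Profit: HKD 468,624.57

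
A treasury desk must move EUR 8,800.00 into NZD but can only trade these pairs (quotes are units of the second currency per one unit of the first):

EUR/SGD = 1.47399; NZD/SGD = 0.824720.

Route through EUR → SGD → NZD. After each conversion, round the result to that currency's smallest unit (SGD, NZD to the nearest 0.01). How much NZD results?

NZD 15,727.90

EUR 8,800.00 × 1.47399 = SGD 12,971.11
SGD 12,971.11 ÷ 0.824720 = NZD 15,727.90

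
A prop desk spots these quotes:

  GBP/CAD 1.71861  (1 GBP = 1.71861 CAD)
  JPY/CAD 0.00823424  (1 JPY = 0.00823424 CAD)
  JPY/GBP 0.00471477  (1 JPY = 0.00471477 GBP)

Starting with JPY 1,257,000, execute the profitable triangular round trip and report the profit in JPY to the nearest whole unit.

Profitable loop is JPY → CAD → GBP → JPY:
JPY 1,257,000 × 0.00823424 = CAD 10,350.44
CAD 10,350.44 ÷ 1.71861 = GBP 6,022.56
GBP 6,022.56 ÷ 0.00471477 = JPY 1,277,382
Profit = JPY 1,277,382 − JPY 1,257,000

Profit: JPY 20,382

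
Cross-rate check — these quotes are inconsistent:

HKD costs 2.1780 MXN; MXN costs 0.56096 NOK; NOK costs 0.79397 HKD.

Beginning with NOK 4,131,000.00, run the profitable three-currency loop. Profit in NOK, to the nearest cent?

Profit: NOK 127,545.90

Profitable loop is NOK → MXN → HKD → NOK:
NOK 4,131,000.00 ÷ 0.56096 = MXN 7,364,161.44
MXN 7,364,161.44 ÷ 2.1780 = HKD 3,381,157.68
HKD 3,381,157.68 ÷ 0.79397 = NOK 4,258,545.90
Profit = NOK 4,258,545.90 − NOK 4,131,000.00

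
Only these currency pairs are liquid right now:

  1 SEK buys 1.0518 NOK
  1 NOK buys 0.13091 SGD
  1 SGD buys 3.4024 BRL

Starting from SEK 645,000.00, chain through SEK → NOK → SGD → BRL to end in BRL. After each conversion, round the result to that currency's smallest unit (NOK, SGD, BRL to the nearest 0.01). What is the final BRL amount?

BRL 302,169.80

SEK 645,000.00 × 1.0518 = NOK 678,411.00
NOK 678,411.00 × 0.13091 = SGD 88,810.78
SGD 88,810.78 × 3.4024 = BRL 302,169.80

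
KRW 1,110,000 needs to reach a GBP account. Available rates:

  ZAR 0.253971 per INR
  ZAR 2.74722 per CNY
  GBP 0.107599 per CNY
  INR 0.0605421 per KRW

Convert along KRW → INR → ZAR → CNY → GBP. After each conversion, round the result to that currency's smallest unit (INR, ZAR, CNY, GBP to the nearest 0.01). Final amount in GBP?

GBP 668.47

KRW 1,110,000 × 0.0605421 = INR 67,201.73
INR 67,201.73 × 0.253971 = ZAR 17,067.29
ZAR 17,067.29 ÷ 2.74722 = CNY 6,212.57
CNY 6,212.57 × 0.107599 = GBP 668.47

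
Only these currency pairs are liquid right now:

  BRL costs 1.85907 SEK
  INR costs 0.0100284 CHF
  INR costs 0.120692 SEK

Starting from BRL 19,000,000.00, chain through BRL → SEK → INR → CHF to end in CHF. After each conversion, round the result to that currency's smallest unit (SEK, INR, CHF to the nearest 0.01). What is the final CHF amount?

CHF 2,934,962.17

BRL 19,000,000.00 × 1.85907 = SEK 35,322,330.00
SEK 35,322,330.00 ÷ 0.120692 = INR 292,665,048.22
INR 292,665,048.22 × 0.0100284 = CHF 2,934,962.17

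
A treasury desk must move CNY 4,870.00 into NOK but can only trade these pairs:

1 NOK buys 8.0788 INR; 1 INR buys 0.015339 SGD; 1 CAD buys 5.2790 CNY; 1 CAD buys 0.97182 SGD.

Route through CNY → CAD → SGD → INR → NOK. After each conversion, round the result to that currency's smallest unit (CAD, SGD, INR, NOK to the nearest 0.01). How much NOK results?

CNY 4,870.00 ÷ 5.2790 = CAD 922.52
CAD 922.52 × 0.97182 = SGD 896.52
SGD 896.52 ÷ 0.015339 = INR 58,447.10
INR 58,447.10 ÷ 8.0788 = NOK 7,234.63

NOK 7,234.63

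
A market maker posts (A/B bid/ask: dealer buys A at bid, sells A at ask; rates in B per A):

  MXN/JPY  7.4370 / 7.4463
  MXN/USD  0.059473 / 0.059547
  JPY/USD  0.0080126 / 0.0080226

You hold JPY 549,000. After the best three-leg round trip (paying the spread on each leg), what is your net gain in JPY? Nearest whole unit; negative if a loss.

Best loop JPY → USD → MXN → JPY:
JPY 549,000 × 0.0080126 (sell JPY at bid) = USD 4,398.92
USD 4,398.92 ÷ 0.059547 (buy MXN at ask) = MXN 73,873.03
MXN 73,873.03 × 7.4370 (sell MXN at bid) = JPY 549,394

Net profit: JPY 394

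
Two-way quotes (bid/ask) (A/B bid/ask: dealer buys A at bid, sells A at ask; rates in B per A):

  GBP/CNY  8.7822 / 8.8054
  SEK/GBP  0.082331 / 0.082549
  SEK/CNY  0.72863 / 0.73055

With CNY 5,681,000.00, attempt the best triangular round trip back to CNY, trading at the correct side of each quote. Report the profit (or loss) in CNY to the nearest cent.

Net profit: CNY 13,701.07

Best loop CNY → GBP → SEK → CNY:
CNY 5,681,000.00 ÷ 8.8054 (buy GBP at ask) = GBP 645,172.28
GBP 645,172.28 ÷ 0.082549 (buy SEK at ask) = SEK 7,815,628.06
SEK 7,815,628.06 × 0.72863 (sell SEK at bid) = CNY 5,694,701.07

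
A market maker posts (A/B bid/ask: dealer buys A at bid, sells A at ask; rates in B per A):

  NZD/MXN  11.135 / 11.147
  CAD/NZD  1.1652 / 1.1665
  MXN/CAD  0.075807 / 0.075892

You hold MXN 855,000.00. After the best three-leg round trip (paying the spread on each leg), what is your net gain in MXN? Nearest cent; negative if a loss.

Best loop MXN → NZD → CAD → MXN:
MXN 855,000.00 ÷ 11.147 (buy NZD at ask) = NZD 76,702.25
NZD 76,702.25 ÷ 1.1665 (buy CAD at ask) = CAD 65,754.18
CAD 65,754.18 ÷ 0.075892 (buy MXN at ask) = MXN 866,417.81

Net profit: MXN 11,417.81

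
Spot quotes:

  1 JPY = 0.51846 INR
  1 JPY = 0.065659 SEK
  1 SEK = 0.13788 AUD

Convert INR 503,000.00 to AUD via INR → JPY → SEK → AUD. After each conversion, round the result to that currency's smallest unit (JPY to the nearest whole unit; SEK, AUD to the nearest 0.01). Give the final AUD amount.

INR 503,000.00 ÷ 0.51846 = JPY 970,181
JPY 970,181 × 0.065659 = SEK 63,701.11
SEK 63,701.11 × 0.13788 = AUD 8,783.11

AUD 8,783.11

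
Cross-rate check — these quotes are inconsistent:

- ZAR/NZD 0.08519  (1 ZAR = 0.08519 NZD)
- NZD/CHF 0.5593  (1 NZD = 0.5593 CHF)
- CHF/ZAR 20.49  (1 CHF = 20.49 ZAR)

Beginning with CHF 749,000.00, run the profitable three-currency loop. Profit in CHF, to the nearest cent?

Profit: CHF 18,196.16

Profitable loop is CHF → NZD → ZAR → CHF:
CHF 749,000.00 ÷ 0.5593 = NZD 1,339,173.97
NZD 1,339,173.97 ÷ 0.08519 = ZAR 15,719,849.37
ZAR 15,719,849.37 ÷ 20.49 = CHF 767,196.16
Profit = CHF 767,196.16 − CHF 749,000.00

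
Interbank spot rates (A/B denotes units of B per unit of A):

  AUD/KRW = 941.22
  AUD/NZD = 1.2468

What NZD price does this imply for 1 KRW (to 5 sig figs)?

KRW/NZD = 0.0013247

1 KRW ÷ 941.22 = 0.00106245 AUD
0.00106245 AUD × 1.2468 = 0.00132466 NZD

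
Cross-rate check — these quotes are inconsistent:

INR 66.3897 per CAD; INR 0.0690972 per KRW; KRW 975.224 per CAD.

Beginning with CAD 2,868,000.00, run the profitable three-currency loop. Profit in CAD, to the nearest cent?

Profit: CAD 43,007.14

Profitable loop is CAD → KRW → INR → CAD:
CAD 2,868,000.00 × 975.224 = KRW 2,796,942,432
KRW 2,796,942,432 × 0.0690972 = INR 193,260,890.61
INR 193,260,890.61 ÷ 66.3897 = CAD 2,911,007.14
Profit = CAD 2,911,007.14 − CAD 2,868,000.00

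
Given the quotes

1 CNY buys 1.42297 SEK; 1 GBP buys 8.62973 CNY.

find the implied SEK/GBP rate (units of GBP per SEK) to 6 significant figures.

SEK/GBP = 0.0814342

1 SEK ÷ 1.42297 = 0.702756 CNY
0.702756 CNY ÷ 8.62973 = 0.0814342 GBP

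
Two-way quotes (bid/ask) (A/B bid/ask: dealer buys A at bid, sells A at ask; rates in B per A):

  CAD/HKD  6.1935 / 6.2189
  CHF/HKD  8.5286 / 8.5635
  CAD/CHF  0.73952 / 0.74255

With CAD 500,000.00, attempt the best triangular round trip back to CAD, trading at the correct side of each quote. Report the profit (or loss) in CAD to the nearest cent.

Best loop CAD → CHF → HKD → CAD:
CAD 500,000.00 × 0.73952 (sell CAD at bid) = CHF 369,760.00
CHF 369,760.00 × 8.5286 (sell CHF at bid) = HKD 3,153,535.14
HKD 3,153,535.14 ÷ 6.2189 (buy CAD at ask) = CAD 507,088.90

Net profit: CAD 7,088.90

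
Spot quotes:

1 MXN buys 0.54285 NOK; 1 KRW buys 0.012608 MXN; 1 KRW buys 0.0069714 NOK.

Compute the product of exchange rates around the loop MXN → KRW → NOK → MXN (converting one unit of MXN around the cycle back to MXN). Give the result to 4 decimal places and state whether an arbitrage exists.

1.0186 (arbitrage exists)

Around MXN → KRW → NOK → MXN: 1 ÷ 0.012608 × 0.0069714 ÷ 0.54285 = 1.018577
Product > 1; profitable direction is MXN → KRW → NOK → MXN.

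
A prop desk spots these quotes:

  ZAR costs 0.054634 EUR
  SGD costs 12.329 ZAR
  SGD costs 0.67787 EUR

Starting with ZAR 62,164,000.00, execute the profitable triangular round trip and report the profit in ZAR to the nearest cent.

Profitable loop is ZAR → SGD → EUR → ZAR:
ZAR 62,164,000.00 ÷ 12.329 = SGD 5,042,095.87
SGD 5,042,095.87 × 0.67787 = EUR 3,417,885.53
EUR 3,417,885.53 ÷ 0.054634 = ZAR 62,559,679.47
Profit = ZAR 62,559,679.47 − ZAR 62,164,000.00

Profit: ZAR 395,679.47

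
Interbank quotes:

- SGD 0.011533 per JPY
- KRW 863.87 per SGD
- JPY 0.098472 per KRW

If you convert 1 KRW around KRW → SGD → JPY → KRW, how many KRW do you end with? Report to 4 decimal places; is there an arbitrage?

Around KRW → SGD → JPY → KRW: 1 ÷ 863.87 ÷ 0.011533 ÷ 0.098472 = 1.019287
Product > 1; profitable direction is KRW → SGD → JPY → KRW.

1.0193 (arbitrage exists)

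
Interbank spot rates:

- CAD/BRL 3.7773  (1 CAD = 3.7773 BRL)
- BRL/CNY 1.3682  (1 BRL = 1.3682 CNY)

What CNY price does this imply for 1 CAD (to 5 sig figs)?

CAD/CNY = 5.1681

1 CAD × 3.7773 = 3.7773 BRL
3.7773 BRL × 1.3682 = 5.1681 CNY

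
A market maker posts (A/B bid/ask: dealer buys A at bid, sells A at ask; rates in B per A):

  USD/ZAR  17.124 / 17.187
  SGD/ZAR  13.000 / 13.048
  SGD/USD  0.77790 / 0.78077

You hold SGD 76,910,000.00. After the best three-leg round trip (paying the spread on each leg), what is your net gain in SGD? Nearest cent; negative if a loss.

Net profit: SGD 1,607,751.44

Best loop SGD → USD → ZAR → SGD:
SGD 76,910,000.00 × 0.77790 (sell SGD at bid) = USD 59,828,289.00
USD 59,828,289.00 × 17.124 (sell USD at bid) = ZAR 1,024,499,620.84
ZAR 1,024,499,620.84 ÷ 13.048 (buy SGD at ask) = SGD 78,517,751.44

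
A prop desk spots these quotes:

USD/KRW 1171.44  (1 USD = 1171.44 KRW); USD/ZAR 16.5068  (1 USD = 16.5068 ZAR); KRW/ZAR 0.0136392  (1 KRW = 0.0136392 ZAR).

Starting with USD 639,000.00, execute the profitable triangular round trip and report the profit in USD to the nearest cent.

Profitable loop is USD → ZAR → KRW → USD:
USD 639,000.00 × 16.5068 = ZAR 10,547,845.20
ZAR 10,547,845.20 ÷ 0.0136392 = KRW 773,347,792
KRW 773,347,792 ÷ 1171.44 = USD 660,168.50
Profit = USD 660,168.50 − USD 639,000.00

Profit: USD 21,168.50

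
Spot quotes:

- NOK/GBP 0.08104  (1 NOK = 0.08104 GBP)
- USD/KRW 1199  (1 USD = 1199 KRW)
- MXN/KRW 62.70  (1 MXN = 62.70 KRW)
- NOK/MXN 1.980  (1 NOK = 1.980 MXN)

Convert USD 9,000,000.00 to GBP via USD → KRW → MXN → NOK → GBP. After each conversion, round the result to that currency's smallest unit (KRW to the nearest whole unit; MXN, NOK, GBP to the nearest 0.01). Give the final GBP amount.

USD 9,000,000.00 × 1199 = KRW 10,791,000,000
KRW 10,791,000,000 ÷ 62.70 = MXN 172,105,263.16
MXN 172,105,263.16 ÷ 1.980 = NOK 86,921,850.08
NOK 86,921,850.08 × 0.08104 = GBP 7,044,146.73

GBP 7,044,146.73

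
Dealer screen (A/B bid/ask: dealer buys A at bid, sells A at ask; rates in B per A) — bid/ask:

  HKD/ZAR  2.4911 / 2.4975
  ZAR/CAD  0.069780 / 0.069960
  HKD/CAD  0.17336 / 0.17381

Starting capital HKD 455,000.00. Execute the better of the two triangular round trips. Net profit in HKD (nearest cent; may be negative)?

Net profit: HKD 49.63

Best loop HKD → ZAR → CAD → HKD:
HKD 455,000.00 × 2.4911 (sell HKD at bid) = ZAR 1,133,450.50
ZAR 1,133,450.50 × 0.069780 (sell ZAR at bid) = CAD 79,092.18
CAD 79,092.18 ÷ 0.17381 (buy HKD at ask) = HKD 455,049.63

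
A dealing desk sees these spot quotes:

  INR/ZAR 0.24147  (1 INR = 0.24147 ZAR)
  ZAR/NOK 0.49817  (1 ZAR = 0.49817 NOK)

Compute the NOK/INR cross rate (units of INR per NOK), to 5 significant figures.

1 NOK ÷ 0.49817 = 2.00735 ZAR
2.00735 ZAR ÷ 0.24147 = 8.31303 INR

NOK/INR = 8.3130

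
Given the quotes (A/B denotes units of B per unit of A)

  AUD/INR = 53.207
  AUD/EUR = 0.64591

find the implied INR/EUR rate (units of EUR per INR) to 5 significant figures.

INR/EUR = 0.012140

1 INR ÷ 53.207 = 0.0187945 AUD
0.0187945 AUD × 0.64591 = 0.0121396 EUR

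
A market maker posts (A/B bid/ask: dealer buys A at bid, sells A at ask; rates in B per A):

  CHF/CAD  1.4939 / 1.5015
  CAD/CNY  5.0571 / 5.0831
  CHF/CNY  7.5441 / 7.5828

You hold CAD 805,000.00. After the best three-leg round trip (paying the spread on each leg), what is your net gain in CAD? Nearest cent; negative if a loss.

Net result: CAD -2,972.34 (no profitable arbitrage after spreads)

Best loop CAD → CNY → CHF → CAD:
CAD 805,000.00 × 5.0571 (sell CAD at bid) = CNY 4,070,965.50
CNY 4,070,965.50 ÷ 7.5828 (buy CHF at ask) = CHF 536,868.37
CHF 536,868.37 × 1.4939 (sell CHF at bid) = CAD 802,027.66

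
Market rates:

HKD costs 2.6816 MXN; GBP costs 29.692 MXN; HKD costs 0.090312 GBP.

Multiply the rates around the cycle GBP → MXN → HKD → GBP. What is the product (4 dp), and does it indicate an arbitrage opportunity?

Around GBP → MXN → HKD → GBP: 1 × 29.692 ÷ 2.6816 × 0.090312 = 0.999979
Product ≈ 1 (deviation 0.002%, within rounding noise).

1.0000 (no arbitrage)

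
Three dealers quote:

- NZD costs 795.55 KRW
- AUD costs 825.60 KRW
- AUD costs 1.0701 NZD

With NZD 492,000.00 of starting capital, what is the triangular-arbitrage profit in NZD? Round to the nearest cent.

Profitable loop is NZD → KRW → AUD → NZD:
NZD 492,000.00 × 795.55 = KRW 391,410,600
KRW 391,410,600 ÷ 825.60 = AUD 474,092.30
AUD 474,092.30 × 1.0701 = NZD 507,326.17
Profit = NZD 507,326.17 − NZD 492,000.00

Profit: NZD 15,326.17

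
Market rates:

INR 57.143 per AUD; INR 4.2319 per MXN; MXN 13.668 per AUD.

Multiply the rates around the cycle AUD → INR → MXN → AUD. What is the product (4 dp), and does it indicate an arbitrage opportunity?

Around AUD → INR → MXN → AUD: 1 × 57.143 ÷ 4.2319 ÷ 13.668 = 0.987922
Product < 1; profitable direction is AUD → MXN → INR → AUD.

0.9879 (arbitrage exists)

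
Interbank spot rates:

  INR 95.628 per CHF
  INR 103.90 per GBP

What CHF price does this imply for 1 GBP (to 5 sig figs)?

GBP/CHF = 1.0865

1 GBP × 103.90 = 103.9 INR
103.9 INR ÷ 95.628 = 1.0865 CHF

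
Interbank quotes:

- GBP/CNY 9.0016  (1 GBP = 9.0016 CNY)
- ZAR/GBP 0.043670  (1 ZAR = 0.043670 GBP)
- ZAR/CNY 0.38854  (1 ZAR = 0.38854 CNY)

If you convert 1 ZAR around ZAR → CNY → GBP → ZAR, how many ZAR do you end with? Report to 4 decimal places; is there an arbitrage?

Around ZAR → CNY → GBP → ZAR: 1 × 0.38854 ÷ 9.0016 ÷ 0.043670 = 0.988400
Product < 1; profitable direction is ZAR → GBP → CNY → ZAR.

0.9884 (arbitrage exists)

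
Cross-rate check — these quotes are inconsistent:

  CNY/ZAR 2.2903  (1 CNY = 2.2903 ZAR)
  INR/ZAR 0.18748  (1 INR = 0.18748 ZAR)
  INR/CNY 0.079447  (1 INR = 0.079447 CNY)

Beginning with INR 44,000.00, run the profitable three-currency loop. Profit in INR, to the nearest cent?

Profit: INR 1,335.43

Profitable loop is INR → ZAR → CNY → INR:
INR 44,000.00 × 0.18748 = ZAR 8,249.12
ZAR 8,249.12 ÷ 2.2903 = CNY 3,601.76
CNY 3,601.76 ÷ 0.079447 = INR 45,335.43
Profit = INR 45,335.43 − INR 44,000.00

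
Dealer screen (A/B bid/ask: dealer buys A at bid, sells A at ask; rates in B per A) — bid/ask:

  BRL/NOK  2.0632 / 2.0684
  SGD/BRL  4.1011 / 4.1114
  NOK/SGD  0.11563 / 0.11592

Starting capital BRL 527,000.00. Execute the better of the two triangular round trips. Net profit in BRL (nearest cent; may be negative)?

Net profit: BRL 7,598.80

Best loop BRL → SGD → NOK → BRL:
BRL 527,000.00 ÷ 4.1114 (buy SGD at ask) = SGD 128,180.18
SGD 128,180.18 ÷ 0.11592 (buy NOK at ask) = NOK 1,105,764.16
NOK 1,105,764.16 ÷ 2.0684 (buy BRL at ask) = BRL 534,598.80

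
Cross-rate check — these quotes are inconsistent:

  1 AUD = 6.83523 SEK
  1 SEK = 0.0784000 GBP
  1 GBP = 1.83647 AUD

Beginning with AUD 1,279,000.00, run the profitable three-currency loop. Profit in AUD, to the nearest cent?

Profitable loop is AUD → GBP → SEK → AUD:
AUD 1,279,000.00 ÷ 1.83647 = GBP 696,444.81
GBP 696,444.81 ÷ 0.0784000 = SEK 8,883,224.62
SEK 8,883,224.62 ÷ 6.83523 = AUD 1,299,623.37
Profit = AUD 1,299,623.37 − AUD 1,279,000.00

Profit: AUD 20,623.37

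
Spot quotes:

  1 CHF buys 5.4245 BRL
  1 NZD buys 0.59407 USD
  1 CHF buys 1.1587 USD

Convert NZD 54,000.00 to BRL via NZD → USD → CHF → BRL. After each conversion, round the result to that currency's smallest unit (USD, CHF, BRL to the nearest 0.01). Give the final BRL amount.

NZD 54,000.00 × 0.59407 = USD 32,079.78
USD 32,079.78 ÷ 1.1587 = CHF 27,686.01
CHF 27,686.01 × 5.4245 = BRL 150,182.76

BRL 150,182.76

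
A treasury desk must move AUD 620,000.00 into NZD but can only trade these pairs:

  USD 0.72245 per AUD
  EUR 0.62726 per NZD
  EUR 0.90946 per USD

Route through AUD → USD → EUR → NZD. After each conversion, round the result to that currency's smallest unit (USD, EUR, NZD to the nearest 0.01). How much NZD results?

NZD 649,434.70

AUD 620,000.00 × 0.72245 = USD 447,919.00
USD 447,919.00 × 0.90946 = EUR 407,364.41
EUR 407,364.41 ÷ 0.62726 = NZD 649,434.70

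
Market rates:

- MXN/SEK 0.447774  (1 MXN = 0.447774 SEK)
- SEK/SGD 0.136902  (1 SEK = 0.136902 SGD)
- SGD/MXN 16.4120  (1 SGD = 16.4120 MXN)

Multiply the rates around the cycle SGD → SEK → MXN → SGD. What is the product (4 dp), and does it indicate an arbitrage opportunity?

0.9940 (arbitrage exists)

Around SGD → SEK → MXN → SGD: 1 ÷ 0.136902 ÷ 0.447774 ÷ 16.4120 = 0.993962
Product < 1; profitable direction is SGD → MXN → SEK → SGD.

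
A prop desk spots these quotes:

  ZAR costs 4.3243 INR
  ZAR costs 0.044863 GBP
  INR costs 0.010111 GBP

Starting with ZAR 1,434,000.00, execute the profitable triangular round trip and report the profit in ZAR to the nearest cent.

Profit: ZAR 37,389.11

Profitable loop is ZAR → GBP → INR → ZAR:
ZAR 1,434,000.00 × 0.044863 = GBP 64,333.54
GBP 64,333.54 ÷ 0.010111 = INR 6,362,727.92
INR 6,362,727.92 ÷ 4.3243 = ZAR 1,471,389.11
Profit = ZAR 1,471,389.11 − ZAR 1,434,000.00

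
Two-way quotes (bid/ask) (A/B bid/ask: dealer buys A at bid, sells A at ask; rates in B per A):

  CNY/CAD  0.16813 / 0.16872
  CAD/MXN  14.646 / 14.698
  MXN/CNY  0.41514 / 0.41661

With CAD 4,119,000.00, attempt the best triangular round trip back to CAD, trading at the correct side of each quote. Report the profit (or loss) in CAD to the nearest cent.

Net profit: CAD 91,664.28

Best loop CAD → MXN → CNY → CAD:
CAD 4,119,000.00 × 14.646 (sell CAD at bid) = MXN 60,326,874.00
MXN 60,326,874.00 × 0.41514 (sell MXN at bid) = CNY 25,044,098.47
CNY 25,044,098.47 × 0.16813 (sell CNY at bid) = CAD 4,210,664.28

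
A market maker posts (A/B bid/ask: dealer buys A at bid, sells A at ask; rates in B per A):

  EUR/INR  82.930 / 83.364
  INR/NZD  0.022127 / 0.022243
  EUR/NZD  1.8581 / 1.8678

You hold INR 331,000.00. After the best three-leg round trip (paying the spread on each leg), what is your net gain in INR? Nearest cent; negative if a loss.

Net profit: INR 684.49

Best loop INR → EUR → NZD → INR:
INR 331,000.00 ÷ 83.364 (buy EUR at ask) = EUR 3,970.54
EUR 3,970.54 × 1.8581 (sell EUR at bid) = NZD 7,377.66
NZD 7,377.66 ÷ 0.022243 (buy INR at ask) = INR 331,684.49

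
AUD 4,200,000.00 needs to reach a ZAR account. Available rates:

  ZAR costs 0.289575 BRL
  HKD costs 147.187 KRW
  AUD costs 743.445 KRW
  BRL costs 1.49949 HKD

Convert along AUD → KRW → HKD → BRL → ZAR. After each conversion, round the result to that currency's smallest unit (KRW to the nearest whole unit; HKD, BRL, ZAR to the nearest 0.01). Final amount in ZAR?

AUD 4,200,000.00 × 743.445 = KRW 3,122,469,000
KRW 3,122,469,000 ÷ 147.187 = HKD 21,214,298.82
HKD 21,214,298.82 ÷ 1.49949 = BRL 14,147,676.09
BRL 14,147,676.09 ÷ 0.289575 = ZAR 48,856,690.29

ZAR 48,856,690.29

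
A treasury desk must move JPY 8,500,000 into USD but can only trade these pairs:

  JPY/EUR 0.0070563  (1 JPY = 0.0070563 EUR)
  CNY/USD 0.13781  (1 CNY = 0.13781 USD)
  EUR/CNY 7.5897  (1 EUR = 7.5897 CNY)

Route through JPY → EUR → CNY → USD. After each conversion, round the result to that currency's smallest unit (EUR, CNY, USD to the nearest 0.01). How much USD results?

USD 62,733.76

JPY 8,500,000 × 0.0070563 = EUR 59,978.55
EUR 59,978.55 × 7.5897 = CNY 455,219.20
CNY 455,219.20 × 0.13781 = USD 62,733.76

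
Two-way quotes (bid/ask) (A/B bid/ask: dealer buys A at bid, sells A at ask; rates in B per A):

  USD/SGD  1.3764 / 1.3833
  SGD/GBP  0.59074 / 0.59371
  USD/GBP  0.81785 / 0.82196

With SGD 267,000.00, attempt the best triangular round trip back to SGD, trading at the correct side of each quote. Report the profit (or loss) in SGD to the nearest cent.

Net result: SGD -1,114.79 (no profitable arbitrage after spreads)

Best loop SGD → USD → GBP → SGD:
SGD 267,000.00 ÷ 1.3833 (buy USD at ask) = USD 193,016.70
USD 193,016.70 × 0.81785 (sell USD at bid) = GBP 157,858.71
GBP 157,858.71 ÷ 0.59371 (buy SGD at ask) = SGD 265,885.21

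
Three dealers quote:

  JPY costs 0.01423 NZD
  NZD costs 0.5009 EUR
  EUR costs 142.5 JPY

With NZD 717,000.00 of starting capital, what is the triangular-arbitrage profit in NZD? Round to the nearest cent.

Profit: NZD 11,265.86

Profitable loop is NZD → EUR → JPY → NZD:
NZD 717,000.00 × 0.5009 = EUR 359,145.30
EUR 359,145.30 × 142.5 = JPY 51,178,205
JPY 51,178,205 × 0.01423 = NZD 728,265.86
Profit = NZD 728,265.86 − NZD 717,000.00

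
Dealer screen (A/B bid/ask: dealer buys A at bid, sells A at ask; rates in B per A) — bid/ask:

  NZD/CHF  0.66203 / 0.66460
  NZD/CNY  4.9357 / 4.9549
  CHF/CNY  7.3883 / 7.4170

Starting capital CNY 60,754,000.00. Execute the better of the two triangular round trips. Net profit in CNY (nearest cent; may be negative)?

Net profit: CNY 78,409.06

Best loop CNY → CHF → NZD → CNY:
CNY 60,754,000.00 ÷ 7.4170 (buy CHF at ask) = CHF 8,191,182.42
CHF 8,191,182.42 ÷ 0.66460 (buy NZD at ask) = NZD 12,324,981.07
NZD 12,324,981.07 × 4.9357 (sell NZD at bid) = CNY 60,832,409.06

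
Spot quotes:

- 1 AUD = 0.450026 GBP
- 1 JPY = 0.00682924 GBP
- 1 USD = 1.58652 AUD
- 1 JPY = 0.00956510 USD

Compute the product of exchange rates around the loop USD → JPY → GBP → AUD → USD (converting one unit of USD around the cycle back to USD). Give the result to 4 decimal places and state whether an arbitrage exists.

Around USD → JPY → GBP → AUD → USD: 1 ÷ 0.00956510 × 0.00682924 ÷ 0.450026 ÷ 1.58652 = 0.999999
Product ≈ 1 (deviation 0.000%, within rounding noise).

1.0000 (no arbitrage)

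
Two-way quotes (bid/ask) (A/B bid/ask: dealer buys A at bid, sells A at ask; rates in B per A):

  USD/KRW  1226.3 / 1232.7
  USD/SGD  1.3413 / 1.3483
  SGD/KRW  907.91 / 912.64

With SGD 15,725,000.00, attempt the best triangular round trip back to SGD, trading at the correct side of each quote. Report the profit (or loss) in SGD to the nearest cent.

Best loop SGD → USD → KRW → SGD:
SGD 15,725,000.00 ÷ 1.3483 (buy USD at ask) = USD 11,662,834.68
USD 11,662,834.68 × 1226.3 (sell USD at bid) = KRW 14,302,134,169
KRW 14,302,134,169 ÷ 912.64 (buy SGD at ask) = SGD 15,671,167.35

Net result: SGD -53,832.65 (no profitable arbitrage after spreads)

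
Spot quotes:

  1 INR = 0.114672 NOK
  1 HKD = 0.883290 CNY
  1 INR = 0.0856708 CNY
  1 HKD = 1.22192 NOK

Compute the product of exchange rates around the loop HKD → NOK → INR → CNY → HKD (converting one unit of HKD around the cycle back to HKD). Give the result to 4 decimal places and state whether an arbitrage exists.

1.0335 (arbitrage exists)

Around HKD → NOK → INR → CNY → HKD: 1 × 1.22192 ÷ 0.114672 × 0.0856708 ÷ 0.883290 = 1.033511
Product > 1; profitable direction is HKD → NOK → INR → CNY → HKD.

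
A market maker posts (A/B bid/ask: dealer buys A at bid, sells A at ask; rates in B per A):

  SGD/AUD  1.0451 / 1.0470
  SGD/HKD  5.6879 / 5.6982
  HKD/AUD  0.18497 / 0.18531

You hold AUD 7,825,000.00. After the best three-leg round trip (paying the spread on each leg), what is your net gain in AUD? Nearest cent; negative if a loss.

Best loop AUD → SGD → HKD → AUD:
AUD 7,825,000.00 ÷ 1.0470 (buy SGD at ask) = SGD 7,473,734.48
SGD 7,473,734.48 × 5.6879 (sell SGD at bid) = HKD 42,509,854.35
HKD 42,509,854.35 × 0.18497 (sell HKD at bid) = AUD 7,863,047.76

Net profit: AUD 38,047.76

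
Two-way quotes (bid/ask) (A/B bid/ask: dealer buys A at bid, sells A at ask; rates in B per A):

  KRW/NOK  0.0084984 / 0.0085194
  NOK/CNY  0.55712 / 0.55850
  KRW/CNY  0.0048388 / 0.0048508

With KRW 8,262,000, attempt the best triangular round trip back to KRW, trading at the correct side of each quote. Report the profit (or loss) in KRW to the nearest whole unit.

Best loop KRW → CNY → NOK → KRW:
KRW 8,262,000 × 0.0048388 (sell KRW at bid) = CNY 39,978.17
CNY 39,978.17 ÷ 0.55850 (buy NOK at ask) = NOK 71,581.32
NOK 71,581.32 ÷ 0.0085194 (buy KRW at ask) = KRW 8,402,155

Net profit: KRW 140,155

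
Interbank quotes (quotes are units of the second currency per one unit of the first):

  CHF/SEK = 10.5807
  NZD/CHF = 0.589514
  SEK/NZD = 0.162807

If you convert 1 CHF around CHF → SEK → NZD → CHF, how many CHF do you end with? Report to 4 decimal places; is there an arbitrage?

1.0155 (arbitrage exists)

Around CHF → SEK → NZD → CHF: 1 × 10.5807 × 0.162807 × 0.589514 = 1.015504
Product > 1; profitable direction is CHF → SEK → NZD → CHF.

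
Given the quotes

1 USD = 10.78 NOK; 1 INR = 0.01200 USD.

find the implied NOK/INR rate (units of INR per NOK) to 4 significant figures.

1 NOK ÷ 10.78 = 0.0927644 USD
0.0927644 USD ÷ 0.01200 = 7.73036 INR

NOK/INR = 7.730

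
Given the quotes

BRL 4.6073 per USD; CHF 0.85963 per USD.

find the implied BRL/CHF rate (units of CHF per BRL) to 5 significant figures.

BRL/CHF = 0.18658

1 BRL ÷ 4.6073 = 0.217047 USD
0.217047 USD × 0.85963 = 0.18658 CHF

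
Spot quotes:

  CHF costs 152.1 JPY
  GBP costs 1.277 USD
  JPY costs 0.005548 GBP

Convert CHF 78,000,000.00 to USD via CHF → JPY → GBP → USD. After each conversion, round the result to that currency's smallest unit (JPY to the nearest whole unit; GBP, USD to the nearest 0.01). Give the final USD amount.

CHF 78,000,000.00 × 152.1 = JPY 11,863,800,000
JPY 11,863,800,000 × 0.005548 = GBP 65,820,362.40
GBP 65,820,362.40 × 1.277 = USD 84,052,602.78

USD 84,052,602.78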